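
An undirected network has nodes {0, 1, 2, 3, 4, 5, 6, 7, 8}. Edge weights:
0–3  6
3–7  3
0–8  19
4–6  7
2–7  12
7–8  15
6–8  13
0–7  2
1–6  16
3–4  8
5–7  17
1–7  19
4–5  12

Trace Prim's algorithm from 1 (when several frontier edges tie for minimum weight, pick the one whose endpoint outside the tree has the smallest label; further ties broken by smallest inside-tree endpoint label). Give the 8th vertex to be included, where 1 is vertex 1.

Grow the tree from 1 using Prim:
Step 1: frontier [1–6 16, 1–7 19] → take 1–6 (16); add 6.
Step 2: frontier [1–7 19, 4–6 7, 6–8 13] → take 4–6 (7); add 4.
Step 3: frontier [1–7 19, 3–4 8, 4–5 12, 6–8 13] → take 3–4 (8); add 3.
Step 4: frontier [1–7 19, 3–7 3, 0–3 6, 4–5 12, 6–8 13] → take 3–7 (3); add 7.
Step 5: frontier [0–3 6, 4–5 12, 6–8 13, 0–7 2, 2–7 12, 7–8 15, 5–7 17] → take 0–7 (2); add 0.
Step 6: frontier [0–8 19, 4–5 12, 6–8 13, 2–7 12, 7–8 15, 5–7 17] → take 2–7 (12); add 2.
Step 7: frontier [0–8 19, 4–5 12, 6–8 13, 7–8 15, 5–7 17] → take 4–5 (12); add 5.
Step 8: frontier [0–8 19, 6–8 13, 7–8 15] → take 6–8 (13); add 8.
Vertex order: 1, 6, 4, 3, 7, 0, 2, 5, 8. The 8th vertex is 5.

5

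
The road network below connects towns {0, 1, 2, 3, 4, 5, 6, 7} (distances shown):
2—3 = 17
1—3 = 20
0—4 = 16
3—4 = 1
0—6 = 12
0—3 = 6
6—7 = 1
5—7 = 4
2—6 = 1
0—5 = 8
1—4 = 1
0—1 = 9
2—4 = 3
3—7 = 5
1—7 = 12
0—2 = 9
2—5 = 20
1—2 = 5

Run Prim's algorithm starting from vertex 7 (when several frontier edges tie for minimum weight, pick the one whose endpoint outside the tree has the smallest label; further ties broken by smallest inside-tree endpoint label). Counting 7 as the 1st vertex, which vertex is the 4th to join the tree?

Prim's algorithm from 7:
Step 1: cheapest edge leaving the tree is 6—7 (1); add 6.
Step 2: cheapest edge leaving the tree is 2—6 (1); add 2.
Step 3: cheapest edge leaving the tree is 2—4 (3); add 4.
Step 4: cheapest edge leaving the tree is 1—4 (1); add 1.
Step 5: cheapest edge leaving the tree is 3—4 (1); add 3.
Step 6: cheapest edge leaving the tree is 5—7 (4); add 5.
Step 7: cheapest edge leaving the tree is 0—3 (6); add 0.
Vertex order: 7, 6, 2, 4, 1, 3, 5, 0. The 4th vertex is 4.

4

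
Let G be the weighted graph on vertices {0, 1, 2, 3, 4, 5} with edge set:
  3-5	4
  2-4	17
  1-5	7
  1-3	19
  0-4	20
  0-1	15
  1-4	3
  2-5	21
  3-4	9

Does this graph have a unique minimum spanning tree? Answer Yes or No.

Kruskal: consider edges lightest-first.
1-4 (3): add — endpoints in different components.
3-5 (4): add — endpoints in different components.
1-5 (7): add — endpoints in different components.
3-4 (9): skip — 3 and 4 already connected.
0-1 (15): add — endpoints in different components.
2-4 (17): add — endpoints in different components.
Every non-tree edge has weight strictly greater than the heaviest edge on the tree path between its endpoints, so the MST is unique.

Yes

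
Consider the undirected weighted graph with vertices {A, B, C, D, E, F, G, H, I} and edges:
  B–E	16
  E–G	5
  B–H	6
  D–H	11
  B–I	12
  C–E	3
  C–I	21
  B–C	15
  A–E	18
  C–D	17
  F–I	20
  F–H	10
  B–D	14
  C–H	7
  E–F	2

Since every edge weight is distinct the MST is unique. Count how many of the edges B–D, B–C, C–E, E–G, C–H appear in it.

3

Kruskal's algorithm — process edges by increasing weight (ties by edge label):
E–F (2): add — endpoints in different components.
C–E (3): add — endpoints in different components.
E–G (5): add — endpoints in different components.
B–H (6): add — endpoints in different components.
C–H (7): add — endpoints in different components.
F–H (10): skip — F and H already connected.
D–H (11): add — endpoints in different components.
B–I (12): add — endpoints in different components.
B–D (14): skip — B and D already connected.
B–C (15): skip — B and C already connected.
B–E (16): skip — B and E already connected.
C–D (17): skip — C and D already connected.
A–E (18): add — endpoints in different components.
MST edge set: {E–F, C–E, E–G, B–H, C–H, D–H, B–I, A–E}.
Of the listed edges, {C–E, E–G, C–H} are in the MST → 3.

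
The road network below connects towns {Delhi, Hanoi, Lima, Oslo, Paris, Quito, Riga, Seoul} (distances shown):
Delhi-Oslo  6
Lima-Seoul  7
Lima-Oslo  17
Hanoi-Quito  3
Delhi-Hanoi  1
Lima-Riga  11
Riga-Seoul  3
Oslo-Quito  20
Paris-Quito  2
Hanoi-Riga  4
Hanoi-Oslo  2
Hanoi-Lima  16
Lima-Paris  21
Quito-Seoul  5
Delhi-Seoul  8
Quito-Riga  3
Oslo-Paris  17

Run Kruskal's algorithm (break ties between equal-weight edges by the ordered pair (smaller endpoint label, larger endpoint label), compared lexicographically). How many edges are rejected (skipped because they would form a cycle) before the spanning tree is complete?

3

Sort edges by weight, then run Kruskal:
Delhi-Hanoi (1): add — endpoints in different components.
Hanoi-Oslo (2): add — endpoints in different components.
Paris-Quito (2): add — endpoints in different components.
Hanoi-Quito (3): add — endpoints in different components.
Quito-Riga (3): add — endpoints in different components.
Riga-Seoul (3): add — endpoints in different components.
Hanoi-Riga (4): skip — Riga and Hanoi already connected.
Quito-Seoul (5): skip — Quito and Seoul already connected.
Delhi-Oslo (6): skip — Delhi and Oslo already connected.
Lima-Seoul (7): add — endpoints in different components.
Edges rejected before the tree was complete: 3.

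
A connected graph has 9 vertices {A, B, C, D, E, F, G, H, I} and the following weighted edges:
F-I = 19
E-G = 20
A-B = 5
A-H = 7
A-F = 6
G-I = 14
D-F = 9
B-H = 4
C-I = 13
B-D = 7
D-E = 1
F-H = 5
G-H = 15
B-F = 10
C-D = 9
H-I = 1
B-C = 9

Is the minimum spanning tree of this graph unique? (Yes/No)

No

Kruskal: consider edges lightest-first.
D-E (1): add — endpoints in different components.
H-I (1): add — endpoints in different components.
B-H (4): add — endpoints in different components.
A-B (5): add — endpoints in different components.
F-H (5): add — endpoints in different components.
A-F (6): skip — A and F already connected.
A-H (7): skip — A and H already connected.
B-D (7): add — endpoints in different components.
B-C (9): add — endpoints in different components.
C-D (9): skip — C and D already connected.
D-F (9): skip — D and F already connected.
B-F (10): skip — B and F already connected.
C-I (13): skip — C and I already connected.
G-I (14): add — endpoints in different components.
Non-tree edge C-D has weight 9, equal to the heaviest edge on its tree cycle — swapping gives another MST of the same weight. Not unique.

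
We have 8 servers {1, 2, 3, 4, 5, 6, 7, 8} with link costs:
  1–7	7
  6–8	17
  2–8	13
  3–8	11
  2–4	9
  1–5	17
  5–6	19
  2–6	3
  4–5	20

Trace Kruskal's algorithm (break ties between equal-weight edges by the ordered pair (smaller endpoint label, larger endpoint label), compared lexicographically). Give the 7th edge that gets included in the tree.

5-6

Kruskal's algorithm — process edges by increasing weight (ties by edge label):
2–6 (3): add — endpoints in different components.
1–7 (7): add — endpoints in different components.
2–4 (9): add — endpoints in different components.
3–8 (11): add — endpoints in different components.
2–8 (13): add — endpoints in different components.
1–5 (17): add — endpoints in different components.
6–8 (17): skip — 6 and 8 already connected.
5–6 (19): add — endpoints in different components.
The 7th edge added is 5–6.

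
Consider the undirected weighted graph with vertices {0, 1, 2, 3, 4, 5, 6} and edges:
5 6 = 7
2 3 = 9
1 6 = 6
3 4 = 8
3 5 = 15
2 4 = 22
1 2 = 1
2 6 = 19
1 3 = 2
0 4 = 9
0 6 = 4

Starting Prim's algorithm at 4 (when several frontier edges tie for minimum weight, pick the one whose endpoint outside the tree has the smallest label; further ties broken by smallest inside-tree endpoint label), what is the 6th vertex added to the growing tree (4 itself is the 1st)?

0

Prim's algorithm from 4:
Step 1: cheapest edge leaving the tree is 3 4 (8); add 3.
Step 2: cheapest edge leaving the tree is 1 3 (2); add 1.
Step 3: cheapest edge leaving the tree is 1 2 (1); add 2.
Step 4: cheapest edge leaving the tree is 1 6 (6); add 6.
Step 5: cheapest edge leaving the tree is 0 6 (4); add 0.
Step 6: cheapest edge leaving the tree is 5 6 (7); add 5.
Vertex order: 4, 3, 1, 2, 6, 0, 5. The 6th vertex is 0.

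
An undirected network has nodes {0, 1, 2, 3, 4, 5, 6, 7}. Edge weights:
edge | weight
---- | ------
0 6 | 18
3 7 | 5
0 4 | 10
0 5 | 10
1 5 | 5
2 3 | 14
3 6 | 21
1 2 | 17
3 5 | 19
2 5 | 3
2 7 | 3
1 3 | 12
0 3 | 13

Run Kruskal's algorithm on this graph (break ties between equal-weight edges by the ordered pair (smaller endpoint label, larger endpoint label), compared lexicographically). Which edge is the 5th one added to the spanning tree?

Sort edges by weight, then run Kruskal:
2 5 (3): add — endpoints in different components.
2 7 (3): add — endpoints in different components.
1 5 (5): add — endpoints in different components.
3 7 (5): add — endpoints in different components.
0 4 (10): add — endpoints in different components.
0 5 (10): add — endpoints in different components.
1 3 (12): skip — 1 and 3 already connected.
0 3 (13): skip — 0 and 3 already connected.
2 3 (14): skip — 2 and 3 already connected.
1 2 (17): skip — 1 and 2 already connected.
0 6 (18): add — endpoints in different components.
The 5th edge added is 0 4.

0-4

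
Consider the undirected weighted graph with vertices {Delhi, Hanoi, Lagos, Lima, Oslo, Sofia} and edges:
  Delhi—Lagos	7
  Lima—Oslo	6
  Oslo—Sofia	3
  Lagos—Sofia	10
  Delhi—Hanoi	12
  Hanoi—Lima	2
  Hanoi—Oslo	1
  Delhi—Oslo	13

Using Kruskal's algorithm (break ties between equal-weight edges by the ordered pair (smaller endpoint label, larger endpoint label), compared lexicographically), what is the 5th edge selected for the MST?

Lagos-Sofia

Sort edges by weight, then run Kruskal:
Hanoi—Oslo (1): add. Components now {Lima} {Delhi} {Hanoi,Oslo} {Lagos} {Sofia}
Hanoi—Lima (2): add. Components now {Hanoi,Lima,Oslo} {Delhi} {Lagos} {Sofia}
Oslo—Sofia (3): add. Components now {Hanoi,Lima,Oslo,Sofia} {Delhi} {Lagos}
Lima—Oslo (6): skip — Lima and Oslo already connected.
Delhi—Lagos (7): add. Components now {Hanoi,Lima,Oslo,Sofia} {Delhi,Lagos}
Lagos—Sofia (10): add. Components now {Delhi,Hanoi,Lagos,Lima,Oslo,Sofia}
The 5th edge added is Lagos—Sofia.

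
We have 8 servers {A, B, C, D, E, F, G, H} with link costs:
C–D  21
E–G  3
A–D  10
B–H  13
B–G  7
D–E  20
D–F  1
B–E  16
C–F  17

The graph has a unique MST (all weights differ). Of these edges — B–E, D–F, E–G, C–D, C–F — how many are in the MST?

3

Kruskal: consider edges lightest-first.
D–F (1): add — endpoints in different components.
E–G (3): add — endpoints in different components.
B–G (7): add — endpoints in different components.
A–D (10): add — endpoints in different components.
B–H (13): add — endpoints in different components.
B–E (16): skip — B and E already connected.
C–F (17): add — endpoints in different components.
D–E (20): add — endpoints in different components.
MST edge set: {D–F, E–G, B–G, A–D, B–H, C–F, D–E}.
Of the listed edges, {D–F, E–G, C–F} are in the MST → 3.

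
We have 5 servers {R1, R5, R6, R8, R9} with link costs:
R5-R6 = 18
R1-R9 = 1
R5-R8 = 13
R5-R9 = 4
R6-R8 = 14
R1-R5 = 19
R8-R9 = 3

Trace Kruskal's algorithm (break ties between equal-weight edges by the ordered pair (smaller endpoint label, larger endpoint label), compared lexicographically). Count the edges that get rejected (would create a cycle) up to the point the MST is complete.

1

Kruskal's algorithm — process edges by increasing weight (ties by edge label):
R1-R9 (1): add — endpoints in different components.
R8-R9 (3): add — endpoints in different components.
R5-R9 (4): add — endpoints in different components.
R5-R8 (13): skip — R8 and R5 already connected.
R6-R8 (14): add — endpoints in different components.
Edges rejected before the tree was complete: 1.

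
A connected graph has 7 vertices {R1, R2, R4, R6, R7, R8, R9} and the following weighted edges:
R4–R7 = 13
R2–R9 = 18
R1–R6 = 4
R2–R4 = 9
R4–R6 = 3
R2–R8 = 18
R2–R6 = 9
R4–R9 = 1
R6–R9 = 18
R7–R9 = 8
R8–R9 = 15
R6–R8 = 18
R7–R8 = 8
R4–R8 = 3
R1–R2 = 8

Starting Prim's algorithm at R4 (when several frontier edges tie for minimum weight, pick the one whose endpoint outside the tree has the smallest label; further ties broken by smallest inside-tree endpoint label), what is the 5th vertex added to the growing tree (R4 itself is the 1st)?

Prim, starting at R4.
Step 1: cheapest edge leaving the tree is R4–R9 (1); add R9.
Step 2: cheapest edge leaving the tree is R4–R6 (3); add R6.
Step 3: cheapest edge leaving the tree is R4–R8 (3); add R8.
Step 4: cheapest edge leaving the tree is R1–R6 (4); add R1.
Step 5: cheapest edge leaving the tree is R1–R2 (8); add R2.
Step 6: cheapest edge leaving the tree is R7–R8 (8); add R7.
Vertex order: R4, R9, R6, R8, R1, R2, R7. The 5th vertex is R1.

R1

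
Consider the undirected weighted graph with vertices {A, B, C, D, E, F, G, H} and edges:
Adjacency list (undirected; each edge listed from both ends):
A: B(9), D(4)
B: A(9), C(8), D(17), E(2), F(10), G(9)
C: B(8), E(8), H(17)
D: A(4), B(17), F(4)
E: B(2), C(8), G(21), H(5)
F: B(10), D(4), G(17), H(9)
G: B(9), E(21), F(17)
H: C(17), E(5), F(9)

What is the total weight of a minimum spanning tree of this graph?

Prim, starting at C.
Step 1: frontier [B C 8, C E 8, C H 17] → take B C (8); add B.
Step 2: frontier [B E 2, A B 9, B G 9, B F 10, B D 17, C E 8, C H 17] → take B E (2); add E.
Step 3: frontier [A B 9, B G 9, B F 10, B D 17, C H 17, E H 5, E G 21] → take E H (5); add H.
Step 4: frontier [A B 9, B G 9, B F 10, B D 17, E G 21, F H 9] → take A B (9); add A.
Step 5: frontier [A D 4, B G 9, B F 10, B D 17, E G 21, F H 9] → take A D (4); add D.
Step 6: frontier [B G 9, B F 10, D F 4, E G 21, F H 9] → take D F (4); add F.
Step 7: frontier [B G 9, E G 21, F G 17] → take B G (9); add G.
MST edges: B C, B E, E H, A B, A D, D F, B G; total weight 8+2+5+9+4+4+9 = 41.

41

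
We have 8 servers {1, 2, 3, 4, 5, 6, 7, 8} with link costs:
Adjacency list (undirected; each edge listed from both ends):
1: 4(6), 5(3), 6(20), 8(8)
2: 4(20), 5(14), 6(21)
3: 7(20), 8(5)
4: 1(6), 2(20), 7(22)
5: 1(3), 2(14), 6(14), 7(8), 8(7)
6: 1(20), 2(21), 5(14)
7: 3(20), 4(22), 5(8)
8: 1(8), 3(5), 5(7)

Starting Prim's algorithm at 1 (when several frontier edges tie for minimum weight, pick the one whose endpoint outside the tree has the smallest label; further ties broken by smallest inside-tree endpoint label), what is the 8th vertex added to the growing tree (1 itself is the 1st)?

6

Grow the tree from 1 using Prim:
Step 1: frontier [1 5 3, 1 4 6, 1 8 8, 1 6 20] → take 1 5 (3); add 5.
Step 2: frontier [1 4 6, 1 8 8, 1 6 20, 5 8 7, 5 7 8, 2 5 14, 5 6 14] → take 1 4 (6); add 4.
Step 3: frontier [1 8 8, 1 6 20, 2 4 20, 4 7 22, 5 8 7, 5 7 8, 2 5 14, 5 6 14] → take 5 8 (7); add 8.
Step 4: frontier [1 6 20, 2 4 20, 4 7 22, 5 7 8, 2 5 14, 5 6 14, 3 8 5] → take 3 8 (5); add 3.
Step 5: frontier [1 6 20, 3 7 20, 2 4 20, 4 7 22, 5 7 8, 2 5 14, 5 6 14] → take 5 7 (8); add 7.
Step 6: frontier [1 6 20, 2 4 20, 2 5 14, 5 6 14] → take 2 5 (14); add 2.
Step 7: frontier [1 6 20, 2 6 21, 5 6 14] → take 5 6 (14); add 6.
Vertex order: 1, 5, 4, 8, 3, 7, 2, 6. The 8th vertex is 6.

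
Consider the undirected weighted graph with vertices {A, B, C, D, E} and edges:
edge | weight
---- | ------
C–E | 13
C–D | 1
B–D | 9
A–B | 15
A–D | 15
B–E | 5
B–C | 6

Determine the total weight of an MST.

27

Sort edges by weight, then run Kruskal:
C–D (1): add — endpoints in different components.
B–E (5): add — endpoints in different components.
B–C (6): add — endpoints in different components.
B–D (9): skip — B and D already connected.
C–E (13): skip — C and E already connected.
A–B (15): add — endpoints in different components.
MST edges: C–D, B–E, B–C, A–B; total weight 1+5+6+15 = 27.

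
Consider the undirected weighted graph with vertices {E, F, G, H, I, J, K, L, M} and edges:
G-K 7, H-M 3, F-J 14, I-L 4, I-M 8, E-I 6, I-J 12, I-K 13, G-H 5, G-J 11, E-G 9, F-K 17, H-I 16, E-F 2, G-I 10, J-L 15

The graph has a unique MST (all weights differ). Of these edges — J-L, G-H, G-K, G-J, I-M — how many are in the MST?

Sort edges by weight, then run Kruskal:
E-F (2): add — endpoints in different components.
H-M (3): add — endpoints in different components.
I-L (4): add — endpoints in different components.
G-H (5): add — endpoints in different components.
E-I (6): add — endpoints in different components.
G-K (7): add — endpoints in different components.
I-M (8): add — endpoints in different components.
E-G (9): skip — E and G already connected.
G-I (10): skip — G and I already connected.
G-J (11): add — endpoints in different components.
MST edge set: {E-F, H-M, I-L, G-H, E-I, G-K, I-M, G-J}.
Of the listed edges, {G-H, G-K, G-J, I-M} are in the MST → 4.

4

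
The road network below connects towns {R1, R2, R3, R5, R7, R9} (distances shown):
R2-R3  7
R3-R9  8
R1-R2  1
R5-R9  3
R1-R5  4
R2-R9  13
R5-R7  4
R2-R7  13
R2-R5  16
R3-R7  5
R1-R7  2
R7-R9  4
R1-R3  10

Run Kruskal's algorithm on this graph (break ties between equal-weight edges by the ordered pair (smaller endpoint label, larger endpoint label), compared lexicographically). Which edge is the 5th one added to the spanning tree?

Kruskal: consider edges lightest-first.
R1-R2 (1): add — endpoints in different components.
R1-R7 (2): add — endpoints in different components.
R5-R9 (3): add — endpoints in different components.
R1-R5 (4): add — endpoints in different components.
R5-R7 (4): skip — R7 and R5 already connected.
R7-R9 (4): skip — R7 and R9 already connected.
R3-R7 (5): add — endpoints in different components.
The 5th edge added is R3-R7.

R3-R7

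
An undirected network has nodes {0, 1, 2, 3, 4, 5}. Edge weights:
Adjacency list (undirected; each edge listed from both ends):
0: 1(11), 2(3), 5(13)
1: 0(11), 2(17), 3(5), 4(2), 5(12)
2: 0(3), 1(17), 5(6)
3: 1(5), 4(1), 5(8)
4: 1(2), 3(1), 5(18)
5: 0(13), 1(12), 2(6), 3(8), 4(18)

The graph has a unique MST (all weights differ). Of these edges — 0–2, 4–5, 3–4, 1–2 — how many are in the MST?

2

Kruskal's algorithm — process edges by increasing weight (ties by edge label):
3–4 (1): add — endpoints in different components.
1–4 (2): add — endpoints in different components.
0–2 (3): add — endpoints in different components.
1–3 (5): skip — 1 and 3 already connected.
2–5 (6): add — endpoints in different components.
3–5 (8): add — endpoints in different components.
MST edge set: {3–4, 1–4, 0–2, 2–5, 3–5}.
Of the listed edges, {0–2, 3–4} are in the MST → 2.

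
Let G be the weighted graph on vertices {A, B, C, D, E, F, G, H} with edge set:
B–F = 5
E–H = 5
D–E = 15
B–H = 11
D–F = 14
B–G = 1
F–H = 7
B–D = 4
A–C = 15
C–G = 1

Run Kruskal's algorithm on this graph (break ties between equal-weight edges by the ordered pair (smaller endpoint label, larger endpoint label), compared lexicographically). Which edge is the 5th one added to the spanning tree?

Sort edges by weight, then run Kruskal:
B–G (1): add — endpoints in different components.
C–G (1): add — endpoints in different components.
B–D (4): add — endpoints in different components.
B–F (5): add — endpoints in different components.
E–H (5): add — endpoints in different components.
F–H (7): add — endpoints in different components.
B–H (11): skip — B and H already connected.
D–F (14): skip — D and F already connected.
A–C (15): add — endpoints in different components.
The 5th edge added is E–H.

E-H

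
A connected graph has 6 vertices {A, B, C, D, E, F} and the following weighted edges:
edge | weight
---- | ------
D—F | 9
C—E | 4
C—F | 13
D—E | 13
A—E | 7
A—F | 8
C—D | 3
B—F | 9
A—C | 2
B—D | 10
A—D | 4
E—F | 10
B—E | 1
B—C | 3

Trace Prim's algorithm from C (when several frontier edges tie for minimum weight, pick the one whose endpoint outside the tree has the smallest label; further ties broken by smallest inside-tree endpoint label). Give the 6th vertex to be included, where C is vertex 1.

Prim, starting at C.
Step 1: cheapest edge leaving the tree is A—C (2); add A.
Step 2: cheapest edge leaving the tree is B—C (3); add B.
Step 3: cheapest edge leaving the tree is B—E (1); add E.
Step 4: cheapest edge leaving the tree is C—D (3); add D.
Step 5: cheapest edge leaving the tree is A—F (8); add F.
Vertex order: C, A, B, E, D, F. The 6th vertex is F.

F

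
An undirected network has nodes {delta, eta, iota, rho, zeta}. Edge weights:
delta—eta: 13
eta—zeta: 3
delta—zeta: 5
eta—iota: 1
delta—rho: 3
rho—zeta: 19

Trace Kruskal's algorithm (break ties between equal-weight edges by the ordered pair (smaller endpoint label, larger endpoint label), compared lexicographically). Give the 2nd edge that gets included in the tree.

Sort edges by weight, then run Kruskal:
eta—iota (1): add — endpoints in different components.
delta—rho (3): add — endpoints in different components.
eta—zeta (3): add — endpoints in different components.
delta—zeta (5): add — endpoints in different components.
The 2nd edge added is delta—rho.

delta-rho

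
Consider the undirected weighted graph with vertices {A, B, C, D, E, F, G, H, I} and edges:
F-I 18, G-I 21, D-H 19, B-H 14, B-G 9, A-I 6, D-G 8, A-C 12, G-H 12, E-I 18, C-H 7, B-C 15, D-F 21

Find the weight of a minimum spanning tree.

Grow the tree from F using Prim:
Step 1: frontier [F-I 18, D-F 21] → take F-I (18); add I.
Step 2: frontier [D-F 21, A-I 6, E-I 18, G-I 21] → take A-I (6); add A.
Step 3: frontier [A-C 12, D-F 21, E-I 18, G-I 21] → take A-C (12); add C.
Step 4: frontier [C-H 7, B-C 15, D-F 21, E-I 18, G-I 21] → take C-H (7); add H.
Step 5: frontier [B-C 15, D-F 21, G-H 12, B-H 14, D-H 19, E-I 18, G-I 21] → take G-H (12); add G.
Step 6: frontier [B-C 15, D-F 21, D-G 8, B-G 9, B-H 14, D-H 19, E-I 18] → take D-G (8); add D.
Step 7: frontier [B-C 15, B-G 9, B-H 14, E-I 18] → take B-G (9); add B.
Step 8: frontier [E-I 18] → take E-I (18); add E.
MST edges: F-I, A-I, A-C, C-H, G-H, D-G, B-G, E-I; total weight 18+6+12+7+12+8+9+18 = 90.

90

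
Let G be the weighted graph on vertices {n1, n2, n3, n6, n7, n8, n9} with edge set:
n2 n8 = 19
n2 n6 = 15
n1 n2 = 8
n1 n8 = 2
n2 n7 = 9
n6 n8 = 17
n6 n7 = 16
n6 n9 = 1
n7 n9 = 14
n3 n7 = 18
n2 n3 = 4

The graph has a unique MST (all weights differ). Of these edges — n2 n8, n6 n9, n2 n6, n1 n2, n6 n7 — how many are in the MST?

2

Kruskal: consider edges lightest-first.
n6 n9 (1): add. Components now {n8} {n6,n9} {n2} {n1} {n7} {n3}
n1 n8 (2): add. Components now {n1,n8} {n6,n9} {n2} {n7} {n3}
n2 n3 (4): add. Components now {n1,n8} {n6,n9} {n2,n3} {n7}
n1 n2 (8): add. Components now {n1,n2,n3,n8} {n6,n9} {n7}
n2 n7 (9): add. Components now {n1,n2,n3,n7,n8} {n6,n9}
n7 n9 (14): add. Components now {n1,n2,n3,n6,n7,n8,n9}
MST edge set: {n6 n9, n1 n8, n2 n3, n1 n2, n2 n7, n7 n9}.
Of the listed edges, {n6 n9, n1 n2} are in the MST → 2.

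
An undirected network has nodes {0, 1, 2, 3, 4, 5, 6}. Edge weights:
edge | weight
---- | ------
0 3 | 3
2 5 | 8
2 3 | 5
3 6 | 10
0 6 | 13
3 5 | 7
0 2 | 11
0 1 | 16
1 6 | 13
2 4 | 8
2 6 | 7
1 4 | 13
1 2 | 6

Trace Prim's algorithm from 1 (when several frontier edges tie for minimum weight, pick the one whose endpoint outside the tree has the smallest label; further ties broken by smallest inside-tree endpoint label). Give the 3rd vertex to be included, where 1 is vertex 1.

3

Prim, starting at 1.
Step 1: cheapest edge leaving the tree is 1 2 (6); add 2.
Step 2: cheapest edge leaving the tree is 2 3 (5); add 3.
Step 3: cheapest edge leaving the tree is 0 3 (3); add 0.
Step 4: cheapest edge leaving the tree is 3 5 (7); add 5.
Step 5: cheapest edge leaving the tree is 2 6 (7); add 6.
Step 6: cheapest edge leaving the tree is 2 4 (8); add 4.
Vertex order: 1, 2, 3, 0, 5, 6, 4. The 3rd vertex is 3.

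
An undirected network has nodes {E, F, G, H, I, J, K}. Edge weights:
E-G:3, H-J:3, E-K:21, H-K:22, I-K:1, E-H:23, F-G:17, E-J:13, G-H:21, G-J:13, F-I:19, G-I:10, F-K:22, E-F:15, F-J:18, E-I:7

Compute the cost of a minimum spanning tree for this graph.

Sort edges by weight, then run Kruskal:
I-K (1): add. Components now {E} {F} {G} {H} {I,K} {J}
E-G (3): add. Components now {E,G} {F} {H} {I,K} {J}
H-J (3): add. Components now {E,G} {F} {H,J} {I,K}
E-I (7): add. Components now {E,G,I,K} {F} {H,J}
G-I (10): skip — G and I already connected.
E-J (13): add. Components now {E,G,H,I,J,K} {F}
G-J (13): skip — G and J already connected.
E-F (15): add. Components now {E,F,G,H,I,J,K}
MST edges: I-K, E-G, H-J, E-I, E-J, E-F; total weight 1+3+3+7+13+15 = 42.

42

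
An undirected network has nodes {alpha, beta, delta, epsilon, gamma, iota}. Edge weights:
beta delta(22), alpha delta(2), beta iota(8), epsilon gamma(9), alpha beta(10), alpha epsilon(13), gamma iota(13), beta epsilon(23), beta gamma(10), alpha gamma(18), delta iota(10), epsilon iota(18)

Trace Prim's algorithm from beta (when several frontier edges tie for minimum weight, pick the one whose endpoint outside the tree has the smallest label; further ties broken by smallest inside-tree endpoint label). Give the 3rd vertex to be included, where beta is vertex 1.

alpha

Grow the tree from beta using Prim:
Step 1: frontier [beta iota 8, alpha beta 10, beta gamma 10, beta delta 22, beta epsilon 23] → take beta iota (8); add iota.
Step 2: frontier [alpha beta 10, beta gamma 10, beta delta 22, beta epsilon 23, delta iota 10, gamma iota 13, epsilon iota 18] → take alpha beta (10); add alpha.
Step 3: frontier [alpha delta 2, alpha epsilon 13, alpha gamma 18, beta gamma 10, beta delta 22, beta epsilon 23, delta iota 10, gamma iota 13, epsilon iota 18] → take alpha delta (2); add delta.
Step 4: frontier [alpha epsilon 13, alpha gamma 18, beta gamma 10, beta epsilon 23, gamma iota 13, epsilon iota 18] → take beta gamma (10); add gamma.
Step 5: frontier [alpha epsilon 13, beta epsilon 23, epsilon gamma 9, epsilon iota 18] → take epsilon gamma (9); add epsilon.
Vertex order: beta, iota, alpha, delta, gamma, epsilon. The 3rd vertex is alpha.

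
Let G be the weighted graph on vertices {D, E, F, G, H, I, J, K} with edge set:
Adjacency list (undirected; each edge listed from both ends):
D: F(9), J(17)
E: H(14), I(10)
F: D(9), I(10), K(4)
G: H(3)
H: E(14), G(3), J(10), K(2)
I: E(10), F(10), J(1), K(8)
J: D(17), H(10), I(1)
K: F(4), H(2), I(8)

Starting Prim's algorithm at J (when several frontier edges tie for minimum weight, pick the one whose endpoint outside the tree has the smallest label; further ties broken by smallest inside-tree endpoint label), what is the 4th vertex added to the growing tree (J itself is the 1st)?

Prim's algorithm from J:
Step 1: cheapest edge leaving the tree is I J (1); add I.
Step 2: cheapest edge leaving the tree is I K (8); add K.
Step 3: cheapest edge leaving the tree is H K (2); add H.
Step 4: cheapest edge leaving the tree is G H (3); add G.
Step 5: cheapest edge leaving the tree is F K (4); add F.
Step 6: cheapest edge leaving the tree is D F (9); add D.
Step 7: cheapest edge leaving the tree is E I (10); add E.
Vertex order: J, I, K, H, G, F, D, E. The 4th vertex is H.

H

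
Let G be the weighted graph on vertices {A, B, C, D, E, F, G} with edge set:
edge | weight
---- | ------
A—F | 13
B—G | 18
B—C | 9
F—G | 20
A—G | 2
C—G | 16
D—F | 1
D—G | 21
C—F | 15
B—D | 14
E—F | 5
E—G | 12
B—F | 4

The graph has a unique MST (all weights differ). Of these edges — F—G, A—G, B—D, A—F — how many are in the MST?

Sort edges by weight, then run Kruskal:
D—F (1): add — endpoints in different components.
A—G (2): add — endpoints in different components.
B—F (4): add — endpoints in different components.
E—F (5): add — endpoints in different components.
B—C (9): add — endpoints in different components.
E—G (12): add — endpoints in different components.
MST edge set: {D—F, A—G, B—F, E—F, B—C, E—G}.
Of the listed edges, {A—G} are in the MST → 1.

1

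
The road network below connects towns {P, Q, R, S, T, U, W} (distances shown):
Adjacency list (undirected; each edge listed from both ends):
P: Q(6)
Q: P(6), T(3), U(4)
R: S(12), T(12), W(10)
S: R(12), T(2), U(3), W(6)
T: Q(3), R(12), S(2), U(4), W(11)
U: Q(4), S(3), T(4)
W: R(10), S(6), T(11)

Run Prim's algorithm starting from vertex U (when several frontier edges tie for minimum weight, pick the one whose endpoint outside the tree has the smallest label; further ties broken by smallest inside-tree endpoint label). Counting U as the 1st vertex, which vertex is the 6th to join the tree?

W

Grow the tree from U using Prim:
Step 1: cheapest edge leaving the tree is S–U (3); add S.
Step 2: cheapest edge leaving the tree is S–T (2); add T.
Step 3: cheapest edge leaving the tree is Q–T (3); add Q.
Step 4: cheapest edge leaving the tree is P–Q (6); add P.
Step 5: cheapest edge leaving the tree is S–W (6); add W.
Step 6: cheapest edge leaving the tree is R–W (10); add R.
Vertex order: U, S, T, Q, P, W, R. The 6th vertex is W.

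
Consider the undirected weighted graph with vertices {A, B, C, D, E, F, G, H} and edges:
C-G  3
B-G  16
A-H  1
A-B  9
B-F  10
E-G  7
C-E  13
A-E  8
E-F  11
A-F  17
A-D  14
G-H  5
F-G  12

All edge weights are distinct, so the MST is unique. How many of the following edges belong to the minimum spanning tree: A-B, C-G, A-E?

2

Kruskal: consider edges lightest-first.
A-H (1): add — endpoints in different components.
C-G (3): add — endpoints in different components.
G-H (5): add — endpoints in different components.
E-G (7): add — endpoints in different components.
A-E (8): skip — A and E already connected.
A-B (9): add — endpoints in different components.
B-F (10): add — endpoints in different components.
E-F (11): skip — E and F already connected.
F-G (12): skip — F and G already connected.
C-E (13): skip — C and E already connected.
A-D (14): add — endpoints in different components.
MST edge set: {A-H, C-G, G-H, E-G, A-B, B-F, A-D}.
Of the listed edges, {A-B, C-G} are in the MST → 2.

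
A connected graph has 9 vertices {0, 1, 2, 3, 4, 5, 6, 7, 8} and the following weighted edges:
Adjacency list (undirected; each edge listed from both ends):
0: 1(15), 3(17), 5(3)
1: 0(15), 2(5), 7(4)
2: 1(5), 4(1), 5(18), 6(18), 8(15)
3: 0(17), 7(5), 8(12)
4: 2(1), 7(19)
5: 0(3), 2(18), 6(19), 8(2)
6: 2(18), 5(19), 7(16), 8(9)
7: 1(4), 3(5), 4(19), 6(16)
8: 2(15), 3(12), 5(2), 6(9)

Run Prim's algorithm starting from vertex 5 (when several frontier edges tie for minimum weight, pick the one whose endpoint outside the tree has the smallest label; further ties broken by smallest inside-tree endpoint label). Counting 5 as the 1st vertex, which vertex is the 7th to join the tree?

1

Prim, starting at 5.
Step 1: cheapest edge leaving the tree is 5-8 (2); add 8.
Step 2: cheapest edge leaving the tree is 0-5 (3); add 0.
Step 3: cheapest edge leaving the tree is 6-8 (9); add 6.
Step 4: cheapest edge leaving the tree is 3-8 (12); add 3.
Step 5: cheapest edge leaving the tree is 3-7 (5); add 7.
Step 6: cheapest edge leaving the tree is 1-7 (4); add 1.
Step 7: cheapest edge leaving the tree is 1-2 (5); add 2.
Step 8: cheapest edge leaving the tree is 2-4 (1); add 4.
Vertex order: 5, 8, 0, 6, 3, 7, 1, 2, 4. The 7th vertex is 1.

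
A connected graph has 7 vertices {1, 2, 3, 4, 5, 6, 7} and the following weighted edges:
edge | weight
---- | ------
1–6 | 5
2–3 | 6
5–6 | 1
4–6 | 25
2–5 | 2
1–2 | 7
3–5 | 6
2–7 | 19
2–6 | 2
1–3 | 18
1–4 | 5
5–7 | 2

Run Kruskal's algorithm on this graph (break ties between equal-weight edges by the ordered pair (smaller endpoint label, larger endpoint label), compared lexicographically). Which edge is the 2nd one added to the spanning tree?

2-5

Kruskal's algorithm — process edges by increasing weight (ties by edge label):
5–6 (1): add — endpoints in different components.
2–5 (2): add — endpoints in different components.
2–6 (2): skip — 2 and 6 already connected.
5–7 (2): add — endpoints in different components.
1–4 (5): add — endpoints in different components.
1–6 (5): add — endpoints in different components.
2–3 (6): add — endpoints in different components.
The 2nd edge added is 2–5.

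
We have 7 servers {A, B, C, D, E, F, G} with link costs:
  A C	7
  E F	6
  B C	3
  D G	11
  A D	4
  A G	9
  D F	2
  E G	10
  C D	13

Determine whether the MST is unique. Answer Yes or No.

Yes

Sort edges by weight, then run Kruskal:
D F (2): add. Components now {A} {B} {C} {D,F} {E} {G}
B C (3): add. Components now {A} {B,C} {D,F} {E} {G}
A D (4): add. Components now {A,D,F} {B,C} {E} {G}
E F (6): add. Components now {A,D,E,F} {B,C} {G}
A C (7): add. Components now {A,B,C,D,E,F} {G}
A G (9): add. Components now {A,B,C,D,E,F,G}
Every non-tree edge has weight strictly greater than the heaviest edge on the tree path between its endpoints, so the MST is unique.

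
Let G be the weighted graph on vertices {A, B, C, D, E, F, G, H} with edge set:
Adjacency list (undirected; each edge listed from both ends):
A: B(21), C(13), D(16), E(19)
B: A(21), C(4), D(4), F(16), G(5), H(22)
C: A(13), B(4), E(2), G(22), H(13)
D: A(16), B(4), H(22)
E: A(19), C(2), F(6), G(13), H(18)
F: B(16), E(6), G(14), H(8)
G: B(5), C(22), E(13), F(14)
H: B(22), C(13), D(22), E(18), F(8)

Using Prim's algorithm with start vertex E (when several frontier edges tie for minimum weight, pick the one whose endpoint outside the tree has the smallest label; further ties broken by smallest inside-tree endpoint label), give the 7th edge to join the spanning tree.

Prim's algorithm from E:
Step 1: cheapest edge leaving the tree is C–E (2); add C.
Step 2: cheapest edge leaving the tree is B–C (4); add B.
Step 3: cheapest edge leaving the tree is B–D (4); add D.
Step 4: cheapest edge leaving the tree is B–G (5); add G.
Step 5: cheapest edge leaving the tree is E–F (6); add F.
Step 6: cheapest edge leaving the tree is F–H (8); add H.
Step 7: cheapest edge leaving the tree is A–C (13); add A.
The 7th edge added is A–C.

A-C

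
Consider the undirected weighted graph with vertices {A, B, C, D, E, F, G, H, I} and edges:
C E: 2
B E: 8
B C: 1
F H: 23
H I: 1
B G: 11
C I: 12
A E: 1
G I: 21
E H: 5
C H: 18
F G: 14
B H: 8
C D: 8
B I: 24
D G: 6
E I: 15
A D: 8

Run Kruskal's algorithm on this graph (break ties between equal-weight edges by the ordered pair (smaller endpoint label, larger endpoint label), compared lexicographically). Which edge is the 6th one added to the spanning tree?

Sort edges by weight, then run Kruskal:
A E (1): add — endpoints in different components.
B C (1): add — endpoints in different components.
H I (1): add — endpoints in different components.
C E (2): add — endpoints in different components.
E H (5): add — endpoints in different components.
D G (6): add — endpoints in different components.
A D (8): add — endpoints in different components.
B E (8): skip — B and E already connected.
B H (8): skip — B and H already connected.
C D (8): skip — C and D already connected.
B G (11): skip — B and G already connected.
C I (12): skip — C and I already connected.
F G (14): add — endpoints in different components.
The 6th edge added is D G.

D-G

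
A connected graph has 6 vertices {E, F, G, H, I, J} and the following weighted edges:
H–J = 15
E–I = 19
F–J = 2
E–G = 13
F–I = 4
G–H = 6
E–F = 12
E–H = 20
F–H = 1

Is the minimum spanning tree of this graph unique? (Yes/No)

Sort edges by weight, then run Kruskal:
F–H (1): add. Components now {E} {F,H} {G} {I} {J}
F–J (2): add. Components now {E} {F,H,J} {G} {I}
F–I (4): add. Components now {E} {F,H,I,J} {G}
G–H (6): add. Components now {E} {F,G,H,I,J}
E–F (12): add. Components now {E,F,G,H,I,J}
Every non-tree edge has weight strictly greater than the heaviest edge on the tree path between its endpoints, so the MST is unique.

Yes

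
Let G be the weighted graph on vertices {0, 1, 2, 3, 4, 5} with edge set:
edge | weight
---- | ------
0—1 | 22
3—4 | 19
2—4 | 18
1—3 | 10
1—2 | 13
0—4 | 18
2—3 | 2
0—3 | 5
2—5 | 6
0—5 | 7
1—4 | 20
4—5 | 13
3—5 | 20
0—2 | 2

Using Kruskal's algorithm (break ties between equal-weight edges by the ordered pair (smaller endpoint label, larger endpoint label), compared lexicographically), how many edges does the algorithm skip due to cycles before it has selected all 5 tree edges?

3

Kruskal's algorithm — process edges by increasing weight (ties by edge label):
0—2 (2): add — endpoints in different components.
2—3 (2): add — endpoints in different components.
0—3 (5): skip — 0 and 3 already connected.
2—5 (6): add — endpoints in different components.
0—5 (7): skip — 0 and 5 already connected.
1—3 (10): add — endpoints in different components.
1—2 (13): skip — 1 and 2 already connected.
4—5 (13): add — endpoints in different components.
Edges rejected before the tree was complete: 3.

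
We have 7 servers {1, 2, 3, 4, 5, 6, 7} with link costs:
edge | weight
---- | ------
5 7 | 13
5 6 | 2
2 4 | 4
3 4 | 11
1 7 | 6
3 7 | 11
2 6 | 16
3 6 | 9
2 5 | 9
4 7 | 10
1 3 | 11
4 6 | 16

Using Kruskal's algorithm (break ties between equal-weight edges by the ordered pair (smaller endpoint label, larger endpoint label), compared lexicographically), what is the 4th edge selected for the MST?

2-5

Sort edges by weight, then run Kruskal:
5 6 (2): add. Components now {1} {2} {3} {4} {5,6} {7}
2 4 (4): add. Components now {1} {2,4} {3} {5,6} {7}
1 7 (6): add. Components now {1,7} {2,4} {3} {5,6}
2 5 (9): add. Components now {1,7} {2,4,5,6} {3}
3 6 (9): add. Components now {1,7} {2,3,4,5,6}
4 7 (10): add. Components now {1,2,3,4,5,6,7}
The 4th edge added is 2 5.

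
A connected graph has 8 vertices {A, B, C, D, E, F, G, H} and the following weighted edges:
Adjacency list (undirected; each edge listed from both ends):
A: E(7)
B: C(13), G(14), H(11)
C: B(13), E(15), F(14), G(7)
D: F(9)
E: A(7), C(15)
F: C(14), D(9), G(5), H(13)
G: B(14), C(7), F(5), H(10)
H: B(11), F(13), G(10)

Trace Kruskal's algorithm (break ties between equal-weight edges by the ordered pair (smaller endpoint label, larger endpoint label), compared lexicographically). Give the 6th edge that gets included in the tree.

B-H

Sort edges by weight, then run Kruskal:
F—G (5): add — endpoints in different components.
A—E (7): add — endpoints in different components.
C—G (7): add — endpoints in different components.
D—F (9): add — endpoints in different components.
G—H (10): add — endpoints in different components.
B—H (11): add — endpoints in different components.
B—C (13): skip — B and C already connected.
F—H (13): skip — F and H already connected.
B—G (14): skip — B and G already connected.
C—F (14): skip — C and F already connected.
C—E (15): add — endpoints in different components.
The 6th edge added is B—H.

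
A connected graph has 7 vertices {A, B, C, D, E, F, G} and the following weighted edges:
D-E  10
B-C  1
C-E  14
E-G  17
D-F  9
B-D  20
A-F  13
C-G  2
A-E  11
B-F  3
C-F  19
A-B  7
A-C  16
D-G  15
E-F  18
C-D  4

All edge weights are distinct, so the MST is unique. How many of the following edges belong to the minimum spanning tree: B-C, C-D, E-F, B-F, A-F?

3

Kruskal: consider edges lightest-first.
B-C (1): add — endpoints in different components.
C-G (2): add — endpoints in different components.
B-F (3): add — endpoints in different components.
C-D (4): add — endpoints in different components.
A-B (7): add — endpoints in different components.
D-F (9): skip — D and F already connected.
D-E (10): add — endpoints in different components.
MST edge set: {B-C, C-G, B-F, C-D, A-B, D-E}.
Of the listed edges, {B-C, C-D, B-F} are in the MST → 3.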